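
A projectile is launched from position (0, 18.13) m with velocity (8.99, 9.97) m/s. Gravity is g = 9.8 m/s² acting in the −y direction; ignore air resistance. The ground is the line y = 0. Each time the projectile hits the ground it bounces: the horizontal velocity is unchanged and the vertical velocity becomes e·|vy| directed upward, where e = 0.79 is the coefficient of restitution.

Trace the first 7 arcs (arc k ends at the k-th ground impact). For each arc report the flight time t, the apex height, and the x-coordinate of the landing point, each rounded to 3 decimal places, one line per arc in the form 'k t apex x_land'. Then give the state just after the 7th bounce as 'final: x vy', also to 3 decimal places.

1 3.193 23.201 28.708
2 3.438 14.480 59.617
3 2.716 9.037 84.034
4 2.146 5.640 103.324
5 1.695 3.520 118.563
6 1.339 2.197 130.602
7 1.058 1.371 140.113
final: 140.113 4.095

Arc 1: start y=18.130, vy=9.970 → t=3.193, apex=23.201, x_land=28.708, impact vy=-21.325
  bounce: vy ← 0.79·21.325 = 16.847
Arc 2: start y=0.000, vy=16.847 → t=3.438, apex=14.480, x_land=59.617, impact vy=-16.847
  bounce: vy ← 0.79·16.847 = 13.309
Arc 3: start y=0.000, vy=13.309 → t=2.716, apex=9.037, x_land=84.034, impact vy=-13.309
  bounce: vy ← 0.79·13.309 = 10.514
Arc 4: start y=0.000, vy=10.514 → t=2.146, apex=5.640, x_land=103.324, impact vy=-10.514
  bounce: vy ← 0.79·10.514 = 8.306
Arc 5: start y=0.000, vy=8.306 → t=1.695, apex=3.520, x_land=118.563, impact vy=-8.306
  bounce: vy ← 0.79·8.306 = 6.562
Arc 6: start y=0.000, vy=6.562 → t=1.339, apex=2.197, x_land=130.602, impact vy=-6.562
  bounce: vy ← 0.79·6.562 = 5.184
Arc 7: start y=0.000, vy=5.184 → t=1.058, apex=1.371, x_land=140.113, impact vy=-5.184
  bounce: vy ← 0.79·5.184 = 4.095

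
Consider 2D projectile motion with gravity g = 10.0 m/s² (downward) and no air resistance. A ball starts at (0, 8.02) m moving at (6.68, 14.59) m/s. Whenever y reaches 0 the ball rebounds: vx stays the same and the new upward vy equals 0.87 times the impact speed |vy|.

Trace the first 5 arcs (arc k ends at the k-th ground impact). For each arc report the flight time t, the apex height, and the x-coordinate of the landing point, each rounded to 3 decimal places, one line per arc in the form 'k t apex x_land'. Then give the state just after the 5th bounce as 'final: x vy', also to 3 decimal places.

Arc 1: start y=8.020, vy=14.590 → t=3.391, apex=18.663, x_land=22.652, impact vy=-19.320
  bounce: vy ← 0.87·19.320 = 16.809
Arc 2: start y=0.000, vy=16.809 → t=3.362, apex=14.126, x_land=45.108, impact vy=-16.809
  bounce: vy ← 0.87·16.809 = 14.623
Arc 3: start y=0.000, vy=14.623 → t=2.925, apex=10.692, x_land=64.645, impact vy=-14.623
  bounce: vy ← 0.87·14.623 = 12.722
Arc 4: start y=0.000, vy=12.722 → t=2.544, apex=8.093, x_land=81.642, impact vy=-12.722
  bounce: vy ← 0.87·12.722 = 11.068
Arc 5: start y=0.000, vy=11.068 → t=2.214, apex=6.126, x_land=96.430, impact vy=-11.068
  bounce: vy ← 0.87·11.068 = 9.630

1 3.391 18.663 22.652
2 3.362 14.126 45.108
3 2.925 10.692 64.645
4 2.544 8.093 81.642
5 2.214 6.126 96.430
final: 96.430 9.630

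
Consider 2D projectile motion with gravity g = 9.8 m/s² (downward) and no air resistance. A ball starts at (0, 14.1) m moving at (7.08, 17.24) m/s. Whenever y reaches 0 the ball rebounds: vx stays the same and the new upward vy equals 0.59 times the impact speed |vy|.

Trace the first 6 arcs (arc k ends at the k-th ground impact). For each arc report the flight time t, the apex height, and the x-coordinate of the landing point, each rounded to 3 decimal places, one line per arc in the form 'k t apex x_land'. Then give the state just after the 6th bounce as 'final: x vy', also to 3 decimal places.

Arc 1: start y=14.100, vy=17.240 → t=4.203, apex=29.264, x_land=29.757, impact vy=-23.949
  bounce: vy ← 0.59·23.949 = 14.130
Arc 2: start y=0.000, vy=14.130 → t=2.884, apex=10.187, x_land=50.174, impact vy=-14.130
  bounce: vy ← 0.59·14.130 = 8.337
Arc 3: start y=0.000, vy=8.337 → t=1.701, apex=3.546, x_land=62.220, impact vy=-8.337
  bounce: vy ← 0.59·8.337 = 4.919
Arc 4: start y=0.000, vy=4.919 → t=1.004, apex=1.234, x_land=69.327, impact vy=-4.919
  bounce: vy ← 0.59·4.919 = 2.902
Arc 5: start y=0.000, vy=2.902 → t=0.592, apex=0.430, x_land=73.520, impact vy=-2.902
  bounce: vy ← 0.59·2.902 = 1.712
Arc 6: start y=0.000, vy=1.712 → t=0.349, apex=0.150, x_land=75.994, impact vy=-1.712
  bounce: vy ← 0.59·1.712 = 1.010

1 4.203 29.264 29.757
2 2.884 10.187 50.174
3 1.701 3.546 62.220
4 1.004 1.234 69.327
5 0.592 0.430 73.520
6 0.349 0.150 75.994
final: 75.994 1.010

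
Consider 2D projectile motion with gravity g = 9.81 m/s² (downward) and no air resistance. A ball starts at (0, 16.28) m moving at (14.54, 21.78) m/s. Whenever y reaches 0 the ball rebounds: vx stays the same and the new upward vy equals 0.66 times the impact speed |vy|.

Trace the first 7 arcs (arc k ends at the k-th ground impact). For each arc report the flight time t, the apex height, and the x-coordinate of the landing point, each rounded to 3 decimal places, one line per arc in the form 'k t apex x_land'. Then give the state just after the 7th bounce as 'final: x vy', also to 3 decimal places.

1 5.092 40.458 74.040
2 3.791 17.623 129.161
3 2.502 7.677 165.542
4 1.651 3.344 189.552
5 1.090 1.457 205.400
6 0.719 0.635 215.859
7 0.475 0.276 222.762
final: 222.762 1.537

Arc 1: start y=16.280, vy=21.780 → t=5.092, apex=40.458, x_land=74.040, impact vy=-28.174
  bounce: vy ← 0.66·28.174 = 18.595
Arc 2: start y=0.000, vy=18.595 → t=3.791, apex=17.623, x_land=129.161, impact vy=-18.595
  bounce: vy ← 0.66·18.595 = 12.273
Arc 3: start y=0.000, vy=12.273 → t=2.502, apex=7.677, x_land=165.542, impact vy=-12.273
  bounce: vy ← 0.66·12.273 = 8.100
Arc 4: start y=0.000, vy=8.100 → t=1.651, apex=3.344, x_land=189.552, impact vy=-8.100
  bounce: vy ← 0.66·8.100 = 5.346
Arc 5: start y=0.000, vy=5.346 → t=1.090, apex=1.457, x_land=205.400, impact vy=-5.346
  bounce: vy ← 0.66·5.346 = 3.528
Arc 6: start y=0.000, vy=3.528 → t=0.719, apex=0.635, x_land=215.859, impact vy=-3.528
  bounce: vy ← 0.66·3.528 = 2.329
Arc 7: start y=0.000, vy=2.329 → t=0.475, apex=0.276, x_land=222.762, impact vy=-2.329
  bounce: vy ← 0.66·2.329 = 1.537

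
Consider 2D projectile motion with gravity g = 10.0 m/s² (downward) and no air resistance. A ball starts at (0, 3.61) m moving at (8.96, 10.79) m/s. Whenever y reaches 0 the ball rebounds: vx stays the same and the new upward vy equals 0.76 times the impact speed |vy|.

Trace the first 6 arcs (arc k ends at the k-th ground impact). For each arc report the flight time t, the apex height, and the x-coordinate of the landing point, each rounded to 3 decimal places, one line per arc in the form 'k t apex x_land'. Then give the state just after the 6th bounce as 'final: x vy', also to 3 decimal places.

1 2.452 9.431 21.974
2 2.088 5.447 40.678
3 1.587 3.146 54.894
4 1.206 1.817 65.698
5 0.916 1.050 73.909
6 0.696 0.606 80.149
final: 80.149 2.647

Arc 1: start y=3.610, vy=10.790 → t=2.452, apex=9.431, x_land=21.974, impact vy=-13.734
  bounce: vy ← 0.76·13.734 = 10.438
Arc 2: start y=0.000, vy=10.438 → t=2.088, apex=5.447, x_land=40.678, impact vy=-10.438
  bounce: vy ← 0.76·10.438 = 7.933
Arc 3: start y=0.000, vy=7.933 → t=1.587, apex=3.146, x_land=54.894, impact vy=-7.933
  bounce: vy ← 0.76·7.933 = 6.029
Arc 4: start y=0.000, vy=6.029 → t=1.206, apex=1.817, x_land=65.698, impact vy=-6.029
  bounce: vy ← 0.76·6.029 = 4.582
Arc 5: start y=0.000, vy=4.582 → t=0.916, apex=1.050, x_land=73.909, impact vy=-4.582
  bounce: vy ← 0.76·4.582 = 3.482
Arc 6: start y=0.000, vy=3.482 → t=0.696, apex=0.606, x_land=80.149, impact vy=-3.482
  bounce: vy ← 0.76·3.482 = 2.647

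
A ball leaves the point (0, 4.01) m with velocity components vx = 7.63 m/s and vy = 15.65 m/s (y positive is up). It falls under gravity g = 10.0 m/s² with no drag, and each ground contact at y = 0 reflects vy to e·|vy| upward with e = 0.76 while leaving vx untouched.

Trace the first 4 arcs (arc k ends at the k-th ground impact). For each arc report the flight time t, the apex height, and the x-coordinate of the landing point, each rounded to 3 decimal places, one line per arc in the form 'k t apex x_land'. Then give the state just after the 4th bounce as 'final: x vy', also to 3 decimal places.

Arc 1: start y=4.010, vy=15.650 → t=3.368, apex=16.256, x_land=25.699, impact vy=-18.031
  bounce: vy ← 0.76·18.031 = 13.704
Arc 2: start y=0.000, vy=13.704 → t=2.741, apex=9.390, x_land=46.611, impact vy=-13.704
  bounce: vy ← 0.76·13.704 = 10.415
Arc 3: start y=0.000, vy=10.415 → t=2.083, apex=5.423, x_land=62.504, impact vy=-10.415
  bounce: vy ← 0.76·10.415 = 7.915
Arc 4: start y=0.000, vy=7.915 → t=1.583, apex=3.133, x_land=74.582, impact vy=-7.915
  bounce: vy ← 0.76·7.915 = 6.016

1 3.368 16.256 25.699
2 2.741 9.390 46.611
3 2.083 5.423 62.504
4 1.583 3.133 74.582
final: 74.582 6.016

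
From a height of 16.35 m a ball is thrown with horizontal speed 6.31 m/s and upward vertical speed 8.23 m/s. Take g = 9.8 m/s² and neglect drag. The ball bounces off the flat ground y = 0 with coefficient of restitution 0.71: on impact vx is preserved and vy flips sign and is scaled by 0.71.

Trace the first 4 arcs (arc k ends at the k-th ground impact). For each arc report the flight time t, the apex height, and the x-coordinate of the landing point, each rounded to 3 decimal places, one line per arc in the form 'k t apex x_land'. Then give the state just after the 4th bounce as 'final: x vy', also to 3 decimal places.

Arc 1: start y=16.350, vy=8.230 → t=2.850, apex=19.806, x_land=17.985, impact vy=-19.703
  bounce: vy ← 0.71·19.703 = 13.989
Arc 2: start y=0.000, vy=13.989 → t=2.855, apex=9.984, x_land=35.999, impact vy=-13.989
  bounce: vy ← 0.71·13.989 = 9.932
Arc 3: start y=0.000, vy=9.932 → t=2.027, apex=5.033, x_land=48.789, impact vy=-9.932
  bounce: vy ← 0.71·9.932 = 7.052
Arc 4: start y=0.000, vy=7.052 → t=1.439, apex=2.537, x_land=57.870, impact vy=-7.052
  bounce: vy ← 0.71·7.052 = 5.007

1 2.850 19.806 17.985
2 2.855 9.984 35.999
3 2.027 5.033 48.789
4 1.439 2.537 57.870
final: 57.870 5.007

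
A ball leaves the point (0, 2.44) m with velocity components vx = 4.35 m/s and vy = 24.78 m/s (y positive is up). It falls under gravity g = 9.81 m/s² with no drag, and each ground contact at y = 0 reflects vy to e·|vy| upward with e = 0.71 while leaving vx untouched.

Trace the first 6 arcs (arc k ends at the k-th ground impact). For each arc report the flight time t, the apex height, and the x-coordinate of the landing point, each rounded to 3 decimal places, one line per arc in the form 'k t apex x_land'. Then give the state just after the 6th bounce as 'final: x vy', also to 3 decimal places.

Arc 1: start y=2.440, vy=24.780 → t=5.149, apex=33.737, x_land=22.396, impact vy=-25.728
  bounce: vy ← 0.71·25.728 = 18.267
Arc 2: start y=0.000, vy=18.267 → t=3.724, apex=17.007, x_land=38.596, impact vy=-18.267
  bounce: vy ← 0.71·18.267 = 12.969
Arc 3: start y=0.000, vy=12.969 → t=2.644, apex=8.573, x_land=50.098, impact vy=-12.969
  bounce: vy ← 0.71·12.969 = 9.208
Arc 4: start y=0.000, vy=9.208 → t=1.877, apex=4.322, x_land=58.265, impact vy=-9.208
  bounce: vy ← 0.71·9.208 = 6.538
Arc 5: start y=0.000, vy=6.538 → t=1.333, apex=2.179, x_land=64.063, impact vy=-6.538
  bounce: vy ← 0.71·6.538 = 4.642
Arc 6: start y=0.000, vy=4.642 → t=0.946, apex=1.098, x_land=68.179, impact vy=-4.642
  bounce: vy ← 0.71·4.642 = 3.296

1 5.149 33.737 22.396
2 3.724 17.007 38.596
3 2.644 8.573 50.098
4 1.877 4.322 58.265
5 1.333 2.179 64.063
6 0.946 1.098 68.179
final: 68.179 3.296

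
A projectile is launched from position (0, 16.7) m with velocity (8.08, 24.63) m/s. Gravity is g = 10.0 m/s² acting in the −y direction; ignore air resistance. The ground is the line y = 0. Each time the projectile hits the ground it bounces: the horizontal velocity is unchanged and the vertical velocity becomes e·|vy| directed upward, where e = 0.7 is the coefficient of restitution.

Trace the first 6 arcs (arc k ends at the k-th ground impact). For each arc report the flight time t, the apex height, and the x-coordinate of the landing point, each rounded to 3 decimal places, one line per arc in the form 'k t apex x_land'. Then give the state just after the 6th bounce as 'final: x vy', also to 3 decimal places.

Arc 1: start y=16.700, vy=24.630 → t=5.530, apex=47.032, x_land=44.682, impact vy=-30.670
  bounce: vy ← 0.7·30.670 = 21.469
Arc 2: start y=0.000, vy=21.469 → t=4.294, apex=23.046, x_land=79.376, impact vy=-21.469
  bounce: vy ← 0.7·21.469 = 15.028
Arc 3: start y=0.000, vy=15.028 → t=3.006, apex=11.292, x_land=103.662, impact vy=-15.028
  bounce: vy ← 0.7·15.028 = 10.520
Arc 4: start y=0.000, vy=10.520 → t=2.104, apex=5.533, x_land=120.661, impact vy=-10.520
  bounce: vy ← 0.7·10.520 = 7.364
Arc 5: start y=0.000, vy=7.364 → t=1.473, apex=2.711, x_land=132.561, impact vy=-7.364
  bounce: vy ← 0.7·7.364 = 5.155
Arc 6: start y=0.000, vy=5.155 → t=1.031, apex=1.329, x_land=140.891, impact vy=-5.155
  bounce: vy ← 0.7·5.155 = 3.608

1 5.530 47.032 44.682
2 4.294 23.046 79.376
3 3.006 11.292 103.662
4 2.104 5.533 120.661
5 1.473 2.711 132.561
6 1.031 1.329 140.891
final: 140.891 3.608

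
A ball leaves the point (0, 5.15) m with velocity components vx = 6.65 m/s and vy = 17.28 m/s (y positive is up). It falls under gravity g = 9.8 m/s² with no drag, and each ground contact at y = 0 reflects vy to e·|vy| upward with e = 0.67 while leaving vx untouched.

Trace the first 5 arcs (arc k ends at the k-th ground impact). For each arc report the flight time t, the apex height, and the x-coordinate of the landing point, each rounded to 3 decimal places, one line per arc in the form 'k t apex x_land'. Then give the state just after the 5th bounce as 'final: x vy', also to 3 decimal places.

Arc 1: start y=5.150, vy=17.280 → t=3.803, apex=20.385, x_land=25.289, impact vy=-19.988
  bounce: vy ← 0.67·19.988 = 13.392
Arc 2: start y=0.000, vy=13.392 → t=2.733, apex=9.151, x_land=43.465, impact vy=-13.392
  bounce: vy ← 0.67·13.392 = 8.973
Arc 3: start y=0.000, vy=8.973 → t=1.831, apex=4.108, x_land=55.642, impact vy=-8.973
  bounce: vy ← 0.67·8.973 = 6.012
Arc 4: start y=0.000, vy=6.012 → t=1.227, apex=1.844, x_land=63.801, impact vy=-6.012
  bounce: vy ← 0.67·6.012 = 4.028
Arc 5: start y=0.000, vy=4.028 → t=0.822, apex=0.828, x_land=69.267, impact vy=-4.028
  bounce: vy ← 0.67·4.028 = 2.699

1 3.803 20.385 25.289
2 2.733 9.151 43.465
3 1.831 4.108 55.642
4 1.227 1.844 63.801
5 0.822 0.828 69.267
final: 69.267 2.699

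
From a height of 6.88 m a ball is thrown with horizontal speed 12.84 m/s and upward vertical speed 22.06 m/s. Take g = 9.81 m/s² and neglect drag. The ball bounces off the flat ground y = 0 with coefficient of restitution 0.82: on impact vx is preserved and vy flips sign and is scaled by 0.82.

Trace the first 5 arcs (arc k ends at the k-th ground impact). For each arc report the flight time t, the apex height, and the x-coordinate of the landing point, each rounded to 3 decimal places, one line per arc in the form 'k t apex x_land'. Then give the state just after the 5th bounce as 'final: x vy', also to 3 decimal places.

Arc 1: start y=6.880, vy=22.060 → t=4.790, apex=31.683, x_land=61.507, impact vy=-24.932
  bounce: vy ← 0.82·24.932 = 20.445
Arc 2: start y=0.000, vy=20.445 → t=4.168, apex=21.304, x_land=115.026, impact vy=-20.445
  bounce: vy ← 0.82·20.445 = 16.765
Arc 3: start y=0.000, vy=16.765 → t=3.418, apex=14.325, x_land=158.911, impact vy=-16.765
  bounce: vy ← 0.82·16.765 = 13.747
Arc 4: start y=0.000, vy=13.747 → t=2.803, apex=9.632, x_land=194.897, impact vy=-13.747
  bounce: vy ← 0.82·13.747 = 11.273
Arc 5: start y=0.000, vy=11.273 → t=2.298, apex=6.477, x_land=224.406, impact vy=-11.273
  bounce: vy ← 0.82·11.273 = 9.243

1 4.790 31.683 61.507
2 4.168 21.304 115.026
3 3.418 14.325 158.911
4 2.803 9.632 194.897
5 2.298 6.477 224.406
final: 224.406 9.243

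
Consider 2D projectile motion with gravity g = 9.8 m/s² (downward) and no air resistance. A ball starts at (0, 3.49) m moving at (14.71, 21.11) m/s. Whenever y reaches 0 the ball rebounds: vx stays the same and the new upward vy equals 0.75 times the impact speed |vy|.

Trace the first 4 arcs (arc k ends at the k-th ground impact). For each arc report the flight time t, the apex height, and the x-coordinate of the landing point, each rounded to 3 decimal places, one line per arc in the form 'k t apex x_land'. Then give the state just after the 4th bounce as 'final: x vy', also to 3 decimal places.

Arc 1: start y=3.490, vy=21.110 → t=4.468, apex=26.226, x_land=65.718, impact vy=-22.672
  bounce: vy ← 0.75·22.672 = 17.004
Arc 2: start y=0.000, vy=17.004 → t=3.470, apex=14.752, x_land=116.766, impact vy=-17.004
  bounce: vy ← 0.75·17.004 = 12.753
Arc 3: start y=0.000, vy=12.753 → t=2.603, apex=8.298, x_land=155.051, impact vy=-12.753
  bounce: vy ← 0.75·12.753 = 9.565
Arc 4: start y=0.000, vy=9.565 → t=1.952, apex=4.668, x_land=183.766, impact vy=-9.565
  bounce: vy ← 0.75·9.565 = 7.174

1 4.468 26.226 65.718
2 3.470 14.752 116.766
3 2.603 8.298 155.051
4 1.952 4.668 183.766
final: 183.766 7.174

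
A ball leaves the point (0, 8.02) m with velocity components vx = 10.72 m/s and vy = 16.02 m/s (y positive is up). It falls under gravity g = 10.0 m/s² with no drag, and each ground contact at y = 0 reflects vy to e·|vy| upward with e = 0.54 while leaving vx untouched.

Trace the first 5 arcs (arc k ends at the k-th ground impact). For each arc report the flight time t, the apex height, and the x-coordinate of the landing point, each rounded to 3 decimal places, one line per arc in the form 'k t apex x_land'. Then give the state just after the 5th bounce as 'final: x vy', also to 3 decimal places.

Arc 1: start y=8.020, vy=16.020 → t=3.644, apex=20.852, x_land=39.065, impact vy=-20.422
  bounce: vy ← 0.54·20.422 = 11.028
Arc 2: start y=0.000, vy=11.028 → t=2.206, apex=6.080, x_land=62.709, impact vy=-11.028
  bounce: vy ← 0.54·11.028 = 5.955
Arc 3: start y=0.000, vy=5.955 → t=1.191, apex=1.773, x_land=75.476, impact vy=-5.955
  bounce: vy ← 0.54·5.955 = 3.216
Arc 4: start y=0.000, vy=3.216 → t=0.643, apex=0.517, x_land=82.370, impact vy=-3.216
  bounce: vy ← 0.54·3.216 = 1.736
Arc 5: start y=0.000, vy=1.736 → t=0.347, apex=0.151, x_land=86.093, impact vy=-1.736
  bounce: vy ← 0.54·1.736 = 0.938

1 3.644 20.852 39.065
2 2.206 6.080 62.709
3 1.191 1.773 75.476
4 0.643 0.517 82.370
5 0.347 0.151 86.093
final: 86.093 0.938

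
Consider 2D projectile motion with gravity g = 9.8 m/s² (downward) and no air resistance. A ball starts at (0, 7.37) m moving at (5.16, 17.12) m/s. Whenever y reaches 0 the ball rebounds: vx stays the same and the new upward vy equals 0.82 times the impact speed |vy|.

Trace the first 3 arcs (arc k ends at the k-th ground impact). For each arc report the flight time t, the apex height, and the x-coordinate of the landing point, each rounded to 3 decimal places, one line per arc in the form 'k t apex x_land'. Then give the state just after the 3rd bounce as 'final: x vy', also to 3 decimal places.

1 3.881 22.324 20.028
2 3.500 15.011 38.091
3 2.870 10.093 52.902
final: 52.902 11.533

Arc 1: start y=7.370, vy=17.120 → t=3.881, apex=22.324, x_land=20.028, impact vy=-20.918
  bounce: vy ← 0.82·20.918 = 17.152
Arc 2: start y=0.000, vy=17.152 → t=3.500, apex=15.011, x_land=38.091, impact vy=-17.152
  bounce: vy ← 0.82·17.152 = 14.065
Arc 3: start y=0.000, vy=14.065 → t=2.870, apex=10.093, x_land=52.902, impact vy=-14.065
  bounce: vy ← 0.82·14.065 = 11.533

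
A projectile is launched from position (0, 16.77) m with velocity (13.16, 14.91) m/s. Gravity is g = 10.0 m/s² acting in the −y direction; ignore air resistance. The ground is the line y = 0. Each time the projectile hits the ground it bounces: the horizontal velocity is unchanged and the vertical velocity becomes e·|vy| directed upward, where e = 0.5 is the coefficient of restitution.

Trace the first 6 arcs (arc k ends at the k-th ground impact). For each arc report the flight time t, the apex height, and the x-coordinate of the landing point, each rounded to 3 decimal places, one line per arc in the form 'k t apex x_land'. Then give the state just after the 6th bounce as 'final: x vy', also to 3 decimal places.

Arc 1: start y=16.770, vy=14.910 → t=3.853, apex=27.885, x_land=50.700, impact vy=-23.616
  bounce: vy ← 0.5·23.616 = 11.808
Arc 2: start y=0.000, vy=11.808 → t=2.362, apex=6.971, x_land=81.778, impact vy=-11.808
  bounce: vy ← 0.5·11.808 = 5.904
Arc 3: start y=0.000, vy=5.904 → t=1.181, apex=1.743, x_land=97.318, impact vy=-5.904
  bounce: vy ← 0.5·5.904 = 2.952
Arc 4: start y=0.000, vy=2.952 → t=0.590, apex=0.436, x_land=105.087, impact vy=-2.952
  bounce: vy ← 0.5·2.952 = 1.476
Arc 5: start y=0.000, vy=1.476 → t=0.295, apex=0.109, x_land=108.972, impact vy=-1.476
  bounce: vy ← 0.5·1.476 = 0.738
Arc 6: start y=0.000, vy=0.738 → t=0.148, apex=0.027, x_land=110.915, impact vy=-0.738
  bounce: vy ← 0.5·0.738 = 0.369

1 3.853 27.885 50.700
2 2.362 6.971 81.778
3 1.181 1.743 97.318
4 0.590 0.436 105.087
5 0.295 0.109 108.972
6 0.148 0.027 110.915
final: 110.915 0.369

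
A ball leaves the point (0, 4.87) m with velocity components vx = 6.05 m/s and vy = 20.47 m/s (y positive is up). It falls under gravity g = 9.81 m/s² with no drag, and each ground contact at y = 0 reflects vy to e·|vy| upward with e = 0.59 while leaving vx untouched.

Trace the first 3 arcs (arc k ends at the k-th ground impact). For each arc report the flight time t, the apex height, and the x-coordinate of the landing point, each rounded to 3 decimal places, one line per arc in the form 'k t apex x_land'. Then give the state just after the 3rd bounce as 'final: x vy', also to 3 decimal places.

1 4.399 26.227 26.614
2 2.729 9.130 43.122
3 1.610 3.178 52.861
final: 52.861 4.659

Arc 1: start y=4.870, vy=20.470 → t=4.399, apex=26.227, x_land=26.614, impact vy=-22.684
  bounce: vy ← 0.59·22.684 = 13.384
Arc 2: start y=0.000, vy=13.384 → t=2.729, apex=9.130, x_land=43.122, impact vy=-13.384
  bounce: vy ← 0.59·13.384 = 7.896
Arc 3: start y=0.000, vy=7.896 → t=1.610, apex=3.178, x_land=52.861, impact vy=-7.896
  bounce: vy ← 0.59·7.896 = 4.659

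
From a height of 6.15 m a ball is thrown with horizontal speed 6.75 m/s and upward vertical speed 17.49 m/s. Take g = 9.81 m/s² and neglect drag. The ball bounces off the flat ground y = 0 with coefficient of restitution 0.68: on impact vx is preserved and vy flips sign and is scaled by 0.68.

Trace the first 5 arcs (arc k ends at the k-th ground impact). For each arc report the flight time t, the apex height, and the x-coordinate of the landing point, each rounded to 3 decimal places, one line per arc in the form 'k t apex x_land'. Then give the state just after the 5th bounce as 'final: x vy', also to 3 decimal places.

1 3.888 21.741 26.245
2 2.863 10.053 45.573
3 1.947 4.649 58.715
4 1.324 2.150 67.652
5 0.900 0.994 73.729
final: 73.729 3.003

Arc 1: start y=6.150, vy=17.490 → t=3.888, apex=21.741, x_land=26.245, impact vy=-20.653
  bounce: vy ← 0.68·20.653 = 14.044
Arc 2: start y=0.000, vy=14.044 → t=2.863, apex=10.053, x_land=45.573, impact vy=-14.044
  bounce: vy ← 0.68·14.044 = 9.550
Arc 3: start y=0.000, vy=9.550 → t=1.947, apex=4.649, x_land=58.715, impact vy=-9.550
  bounce: vy ← 0.68·9.550 = 6.494
Arc 4: start y=0.000, vy=6.494 → t=1.324, apex=2.150, x_land=67.652, impact vy=-6.494
  bounce: vy ← 0.68·6.494 = 4.416
Arc 5: start y=0.000, vy=4.416 → t=0.900, apex=0.994, x_land=73.729, impact vy=-4.416
  bounce: vy ← 0.68·4.416 = 3.003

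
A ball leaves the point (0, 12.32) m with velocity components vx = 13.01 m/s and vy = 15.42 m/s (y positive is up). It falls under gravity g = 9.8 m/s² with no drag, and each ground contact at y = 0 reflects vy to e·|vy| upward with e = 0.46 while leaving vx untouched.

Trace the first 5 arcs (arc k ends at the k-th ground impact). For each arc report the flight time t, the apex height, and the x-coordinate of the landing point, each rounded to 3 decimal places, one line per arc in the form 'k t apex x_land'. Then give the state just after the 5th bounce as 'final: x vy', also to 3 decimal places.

1 3.807 24.451 49.533
2 2.055 5.174 76.271
3 0.945 1.095 88.570
4 0.435 0.232 94.228
5 0.200 0.049 96.830
final: 96.830 0.451

Arc 1: start y=12.320, vy=15.420 → t=3.807, apex=24.451, x_land=49.533, impact vy=-21.892
  bounce: vy ← 0.46·21.892 = 10.070
Arc 2: start y=0.000, vy=10.070 → t=2.055, apex=5.174, x_land=76.271, impact vy=-10.070
  bounce: vy ← 0.46·10.070 = 4.632
Arc 3: start y=0.000, vy=4.632 → t=0.945, apex=1.095, x_land=88.570, impact vy=-4.632
  bounce: vy ← 0.46·4.632 = 2.131
Arc 4: start y=0.000, vy=2.131 → t=0.435, apex=0.232, x_land=94.228, impact vy=-2.131
  bounce: vy ← 0.46·2.131 = 0.980
Arc 5: start y=0.000, vy=0.980 → t=0.200, apex=0.049, x_land=96.830, impact vy=-0.980
  bounce: vy ← 0.46·0.980 = 0.451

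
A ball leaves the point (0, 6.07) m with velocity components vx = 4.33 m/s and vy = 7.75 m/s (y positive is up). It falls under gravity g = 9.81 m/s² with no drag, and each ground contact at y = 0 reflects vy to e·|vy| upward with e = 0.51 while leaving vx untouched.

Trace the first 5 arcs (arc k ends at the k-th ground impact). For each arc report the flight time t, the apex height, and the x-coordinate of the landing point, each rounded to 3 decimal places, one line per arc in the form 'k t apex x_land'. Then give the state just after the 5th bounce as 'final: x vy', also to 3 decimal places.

Arc 1: start y=6.070, vy=7.750 → t=2.154, apex=9.131, x_land=9.329, impact vy=-13.385
  bounce: vy ← 0.51·13.385 = 6.826
Arc 2: start y=0.000, vy=6.826 → t=1.392, apex=2.375, x_land=15.355, impact vy=-6.826
  bounce: vy ← 0.51·6.826 = 3.481
Arc 3: start y=0.000, vy=3.481 → t=0.710, apex=0.618, x_land=18.428, impact vy=-3.481
  bounce: vy ← 0.51·3.481 = 1.776
Arc 4: start y=0.000, vy=1.776 → t=0.362, apex=0.161, x_land=19.995, impact vy=-1.776
  bounce: vy ← 0.51·1.776 = 0.906
Arc 5: start y=0.000, vy=0.906 → t=0.185, apex=0.042, x_land=20.795, impact vy=-0.906
  bounce: vy ← 0.51·0.906 = 0.462

1 2.154 9.131 9.329
2 1.392 2.375 15.355
3 0.710 0.618 18.428
4 0.362 0.161 19.995
5 0.185 0.042 20.795
final: 20.795 0.462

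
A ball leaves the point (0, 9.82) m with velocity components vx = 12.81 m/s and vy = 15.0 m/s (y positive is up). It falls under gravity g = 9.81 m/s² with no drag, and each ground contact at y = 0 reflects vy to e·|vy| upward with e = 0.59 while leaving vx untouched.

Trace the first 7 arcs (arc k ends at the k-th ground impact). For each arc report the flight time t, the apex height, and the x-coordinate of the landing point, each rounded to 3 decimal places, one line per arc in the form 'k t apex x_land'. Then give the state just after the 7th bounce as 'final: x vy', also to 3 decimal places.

1 3.612 21.288 46.274
2 2.458 7.410 77.764
3 1.450 2.580 96.344
4 0.856 0.898 107.305
5 0.505 0.313 113.773
6 0.298 0.109 117.589
7 0.176 0.038 119.840
final: 119.840 0.509

Arc 1: start y=9.820, vy=15.000 → t=3.612, apex=21.288, x_land=46.274, impact vy=-20.437
  bounce: vy ← 0.59·20.437 = 12.058
Arc 2: start y=0.000, vy=12.058 → t=2.458, apex=7.410, x_land=77.764, impact vy=-12.058
  bounce: vy ← 0.59·12.058 = 7.114
Arc 3: start y=0.000, vy=7.114 → t=1.450, apex=2.580, x_land=96.344, impact vy=-7.114
  bounce: vy ← 0.59·7.114 = 4.197
Arc 4: start y=0.000, vy=4.197 → t=0.856, apex=0.898, x_land=107.305, impact vy=-4.197
  bounce: vy ← 0.59·4.197 = 2.476
Arc 5: start y=0.000, vy=2.476 → t=0.505, apex=0.313, x_land=113.773, impact vy=-2.476
  bounce: vy ← 0.59·2.476 = 1.461
Arc 6: start y=0.000, vy=1.461 → t=0.298, apex=0.109, x_land=117.589, impact vy=-1.461
  bounce: vy ← 0.59·1.461 = 0.862
Arc 7: start y=0.000, vy=0.862 → t=0.176, apex=0.038, x_land=119.840, impact vy=-0.862
  bounce: vy ← 0.59·0.862 = 0.509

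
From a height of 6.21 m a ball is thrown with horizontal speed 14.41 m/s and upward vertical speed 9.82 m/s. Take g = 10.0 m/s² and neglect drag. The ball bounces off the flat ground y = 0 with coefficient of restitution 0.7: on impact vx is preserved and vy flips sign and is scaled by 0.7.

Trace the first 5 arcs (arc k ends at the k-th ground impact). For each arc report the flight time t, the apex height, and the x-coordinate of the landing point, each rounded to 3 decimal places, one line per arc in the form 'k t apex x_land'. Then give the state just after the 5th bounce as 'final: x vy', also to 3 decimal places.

Arc 1: start y=6.210, vy=9.820 → t=2.467, apex=11.032, x_land=35.555, impact vy=-14.854
  bounce: vy ← 0.7·14.854 = 10.398
Arc 2: start y=0.000, vy=10.398 → t=2.080, apex=5.405, x_land=65.521, impact vy=-10.398
  bounce: vy ← 0.7·10.398 = 7.278
Arc 3: start y=0.000, vy=7.278 → t=1.456, apex=2.649, x_land=86.497, impact vy=-7.278
  bounce: vy ← 0.7·7.278 = 5.095
Arc 4: start y=0.000, vy=5.095 → t=1.019, apex=1.298, x_land=101.180, impact vy=-5.095
  bounce: vy ← 0.7·5.095 = 3.566
Arc 5: start y=0.000, vy=3.566 → t=0.713, apex=0.636, x_land=111.458, impact vy=-3.566
  bounce: vy ← 0.7·3.566 = 2.496

1 2.467 11.032 35.555
2 2.080 5.405 65.521
3 1.456 2.649 86.497
4 1.019 1.298 101.180
5 0.713 0.636 111.458
final: 111.458 2.496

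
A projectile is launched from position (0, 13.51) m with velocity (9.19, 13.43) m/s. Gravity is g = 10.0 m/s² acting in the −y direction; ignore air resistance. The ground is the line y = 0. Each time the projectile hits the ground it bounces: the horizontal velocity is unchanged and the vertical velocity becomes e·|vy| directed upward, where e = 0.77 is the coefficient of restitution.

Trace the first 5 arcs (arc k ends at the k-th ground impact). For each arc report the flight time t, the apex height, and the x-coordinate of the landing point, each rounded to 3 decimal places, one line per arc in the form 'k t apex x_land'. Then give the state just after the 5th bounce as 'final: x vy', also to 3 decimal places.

Arc 1: start y=13.510, vy=13.430 → t=3.466, apex=22.528, x_land=31.849, impact vy=-21.227
  bounce: vy ← 0.77·21.227 = 16.344
Arc 2: start y=0.000, vy=16.344 → t=3.269, apex=13.357, x_land=61.890, impact vy=-16.344
  bounce: vy ← 0.77·16.344 = 12.585
Arc 3: start y=0.000, vy=12.585 → t=2.517, apex=7.919, x_land=85.022, impact vy=-12.585
  bounce: vy ← 0.77·12.585 = 9.691
Arc 4: start y=0.000, vy=9.691 → t=1.938, apex=4.695, x_land=102.833, impact vy=-9.691
  bounce: vy ← 0.77·9.691 = 7.462
Arc 5: start y=0.000, vy=7.462 → t=1.492, apex=2.784, x_land=116.548, impact vy=-7.462
  bounce: vy ← 0.77·7.462 = 5.746

1 3.466 22.528 31.849
2 3.269 13.357 61.890
3 2.517 7.919 85.022
4 1.938 4.695 102.833
5 1.492 2.784 116.548
final: 116.548 5.746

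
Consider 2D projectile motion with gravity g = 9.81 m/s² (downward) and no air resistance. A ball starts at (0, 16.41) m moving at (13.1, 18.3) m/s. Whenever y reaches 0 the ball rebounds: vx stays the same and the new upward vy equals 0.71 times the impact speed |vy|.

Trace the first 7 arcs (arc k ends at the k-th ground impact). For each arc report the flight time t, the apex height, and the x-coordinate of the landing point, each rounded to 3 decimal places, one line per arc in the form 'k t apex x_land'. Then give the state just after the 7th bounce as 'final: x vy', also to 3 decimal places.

1 4.478 33.479 58.662
2 3.710 16.877 107.261
3 2.634 8.508 141.766
4 1.870 4.289 166.264
5 1.328 2.162 183.658
6 0.943 1.090 196.008
7 0.669 0.549 204.776
final: 204.776 2.331

Arc 1: start y=16.410, vy=18.300 → t=4.478, apex=33.479, x_land=58.662, impact vy=-25.629
  bounce: vy ← 0.71·25.629 = 18.197
Arc 2: start y=0.000, vy=18.197 → t=3.710, apex=16.877, x_land=107.261, impact vy=-18.197
  bounce: vy ← 0.71·18.197 = 12.920
Arc 3: start y=0.000, vy=12.920 → t=2.634, apex=8.508, x_land=141.766, impact vy=-12.920
  bounce: vy ← 0.71·12.920 = 9.173
Arc 4: start y=0.000, vy=9.173 → t=1.870, apex=4.289, x_land=166.264, impact vy=-9.173
  bounce: vy ← 0.71·9.173 = 6.513
Arc 5: start y=0.000, vy=6.513 → t=1.328, apex=2.162, x_land=183.658, impact vy=-6.513
  bounce: vy ← 0.71·6.513 = 4.624
Arc 6: start y=0.000, vy=4.624 → t=0.943, apex=1.090, x_land=196.008, impact vy=-4.624
  bounce: vy ← 0.71·4.624 = 3.283
Arc 7: start y=0.000, vy=3.283 → t=0.669, apex=0.549, x_land=204.776, impact vy=-3.283
  bounce: vy ← 0.71·3.283 = 2.331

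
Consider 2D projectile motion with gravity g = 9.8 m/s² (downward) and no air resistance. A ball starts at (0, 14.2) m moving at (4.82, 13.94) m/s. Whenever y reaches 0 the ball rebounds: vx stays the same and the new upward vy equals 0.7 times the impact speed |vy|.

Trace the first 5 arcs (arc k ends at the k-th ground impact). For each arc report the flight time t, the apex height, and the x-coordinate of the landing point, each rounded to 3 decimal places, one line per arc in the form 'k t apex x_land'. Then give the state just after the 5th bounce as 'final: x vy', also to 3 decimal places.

Arc 1: start y=14.200, vy=13.940 → t=3.641, apex=24.114, x_land=17.549, impact vy=-21.740
  bounce: vy ← 0.7·21.740 = 15.218
Arc 2: start y=0.000, vy=15.218 → t=3.106, apex=11.816, x_land=32.519, impact vy=-15.218
  bounce: vy ← 0.7·15.218 = 10.653
Arc 3: start y=0.000, vy=10.653 → t=2.174, apex=5.790, x_land=42.998, impact vy=-10.653
  bounce: vy ← 0.7·10.653 = 7.457
Arc 4: start y=0.000, vy=7.457 → t=1.522, apex=2.837, x_land=50.333, impact vy=-7.457
  bounce: vy ← 0.7·7.457 = 5.220
Arc 5: start y=0.000, vy=5.220 → t=1.065, apex=1.390, x_land=55.467, impact vy=-5.220
  bounce: vy ← 0.7·5.220 = 3.654

1 3.641 24.114 17.549
2 3.106 11.816 32.519
3 2.174 5.790 42.998
4 1.522 2.837 50.333
5 1.065 1.390 55.467
final: 55.467 3.654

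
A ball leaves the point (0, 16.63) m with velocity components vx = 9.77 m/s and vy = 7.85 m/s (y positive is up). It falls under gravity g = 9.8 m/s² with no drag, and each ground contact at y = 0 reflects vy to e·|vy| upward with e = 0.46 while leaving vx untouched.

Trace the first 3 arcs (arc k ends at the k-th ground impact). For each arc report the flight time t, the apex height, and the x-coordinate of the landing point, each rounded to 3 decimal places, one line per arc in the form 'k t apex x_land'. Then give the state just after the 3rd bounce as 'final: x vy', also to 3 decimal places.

Arc 1: start y=16.630, vy=7.850 → t=2.810, apex=19.774, x_land=27.453, impact vy=-19.687
  bounce: vy ← 0.46·19.687 = 9.056
Arc 2: start y=0.000, vy=9.056 → t=1.848, apex=4.184, x_land=45.509, impact vy=-9.056
  bounce: vy ← 0.46·9.056 = 4.166
Arc 3: start y=0.000, vy=4.166 → t=0.850, apex=0.885, x_land=53.815, impact vy=-4.166
  bounce: vy ← 0.46·4.166 = 1.916

1 2.810 19.774 27.453
2 1.848 4.184 45.509
3 0.850 0.885 53.815
final: 53.815 1.916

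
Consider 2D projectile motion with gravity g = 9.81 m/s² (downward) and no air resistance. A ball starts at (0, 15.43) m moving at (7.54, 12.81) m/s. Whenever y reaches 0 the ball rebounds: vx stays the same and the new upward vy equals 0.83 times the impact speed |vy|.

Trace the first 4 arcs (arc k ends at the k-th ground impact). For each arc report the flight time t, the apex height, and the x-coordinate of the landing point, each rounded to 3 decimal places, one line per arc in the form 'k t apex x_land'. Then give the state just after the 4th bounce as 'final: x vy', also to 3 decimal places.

1 3.508 23.794 26.452
2 3.656 16.391 54.020
3 3.035 11.292 76.900
4 2.519 7.779 95.891
final: 95.891 10.254

Arc 1: start y=15.430, vy=12.810 → t=3.508, apex=23.794, x_land=26.452, impact vy=-21.606
  bounce: vy ← 0.83·21.606 = 17.933
Arc 2: start y=0.000, vy=17.933 → t=3.656, apex=16.391, x_land=54.020, impact vy=-17.933
  bounce: vy ← 0.83·17.933 = 14.885
Arc 3: start y=0.000, vy=14.885 → t=3.035, apex=11.292, x_land=76.900, impact vy=-14.885
  bounce: vy ← 0.83·14.885 = 12.354
Arc 4: start y=0.000, vy=12.354 → t=2.519, apex=7.779, x_land=95.891, impact vy=-12.354
  bounce: vy ← 0.83·12.354 = 10.254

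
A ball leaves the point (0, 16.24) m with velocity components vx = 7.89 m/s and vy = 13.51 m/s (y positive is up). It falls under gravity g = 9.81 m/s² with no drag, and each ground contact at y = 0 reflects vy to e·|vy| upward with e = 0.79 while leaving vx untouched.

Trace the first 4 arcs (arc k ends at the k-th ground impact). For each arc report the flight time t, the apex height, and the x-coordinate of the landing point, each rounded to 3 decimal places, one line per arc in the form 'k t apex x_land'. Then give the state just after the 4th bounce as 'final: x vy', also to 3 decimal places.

Arc 1: start y=16.240, vy=13.510 → t=3.659, apex=25.543, x_land=28.871, impact vy=-22.386
  bounce: vy ← 0.79·22.386 = 17.685
Arc 2: start y=0.000, vy=17.685 → t=3.606, apex=15.941, x_land=57.319, impact vy=-17.685
  bounce: vy ← 0.79·17.685 = 13.971
Arc 3: start y=0.000, vy=13.971 → t=2.848, apex=9.949, x_land=79.792, impact vy=-13.971
  bounce: vy ← 0.79·13.971 = 11.037
Arc 4: start y=0.000, vy=11.037 → t=2.250, apex=6.209, x_land=97.547, impact vy=-11.037
  bounce: vy ← 0.79·11.037 = 8.720

1 3.659 25.543 28.871
2 3.606 15.941 57.319
3 2.848 9.949 79.792
4 2.250 6.209 97.547
final: 97.547 8.720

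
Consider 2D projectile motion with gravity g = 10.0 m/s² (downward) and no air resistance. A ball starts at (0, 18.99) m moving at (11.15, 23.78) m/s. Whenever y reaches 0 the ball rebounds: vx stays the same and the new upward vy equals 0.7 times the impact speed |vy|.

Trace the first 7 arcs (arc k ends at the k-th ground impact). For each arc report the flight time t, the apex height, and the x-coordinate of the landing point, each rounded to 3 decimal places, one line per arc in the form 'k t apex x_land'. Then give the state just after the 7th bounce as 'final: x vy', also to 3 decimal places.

1 5.453 47.264 60.796
2 4.304 23.160 108.790
3 3.013 11.348 142.385
4 2.109 5.561 165.902
5 1.476 2.725 182.364
6 1.033 1.335 193.888
7 0.723 0.654 201.954
final: 201.954 2.532

Arc 1: start y=18.990, vy=23.780 → t=5.453, apex=47.264, x_land=60.796, impact vy=-30.746
  bounce: vy ← 0.7·30.746 = 21.522
Arc 2: start y=0.000, vy=21.522 → t=4.304, apex=23.160, x_land=108.790, impact vy=-21.522
  bounce: vy ← 0.7·21.522 = 15.065
Arc 3: start y=0.000, vy=15.065 → t=3.013, apex=11.348, x_land=142.385, impact vy=-15.065
  bounce: vy ← 0.7·15.065 = 10.546
Arc 4: start y=0.000, vy=10.546 → t=2.109, apex=5.561, x_land=165.902, impact vy=-10.546
  bounce: vy ← 0.7·10.546 = 7.382
Arc 5: start y=0.000, vy=7.382 → t=1.476, apex=2.725, x_land=182.364, impact vy=-7.382
  bounce: vy ← 0.7·7.382 = 5.167
Arc 6: start y=0.000, vy=5.167 → t=1.033, apex=1.335, x_land=193.888, impact vy=-5.167
  bounce: vy ← 0.7·5.167 = 3.617
Arc 7: start y=0.000, vy=3.617 → t=0.723, apex=0.654, x_land=201.954, impact vy=-3.617
  bounce: vy ← 0.7·3.617 = 2.532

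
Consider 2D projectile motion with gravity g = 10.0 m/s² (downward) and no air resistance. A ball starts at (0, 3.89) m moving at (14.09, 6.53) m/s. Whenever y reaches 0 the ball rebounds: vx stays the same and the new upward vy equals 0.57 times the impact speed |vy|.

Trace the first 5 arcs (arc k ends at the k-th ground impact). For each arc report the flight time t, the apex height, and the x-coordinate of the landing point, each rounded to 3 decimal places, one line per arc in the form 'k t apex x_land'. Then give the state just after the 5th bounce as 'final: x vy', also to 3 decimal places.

1 1.750 6.022 24.664
2 1.251 1.957 42.292
3 0.713 0.636 52.340
4 0.406 0.207 58.067
5 0.232 0.067 61.332
final: 61.332 0.660

Arc 1: start y=3.890, vy=6.530 → t=1.750, apex=6.022, x_land=24.664, impact vy=-10.975
  bounce: vy ← 0.57·10.975 = 6.255
Arc 2: start y=0.000, vy=6.255 → t=1.251, apex=1.957, x_land=42.292, impact vy=-6.255
  bounce: vy ← 0.57·6.255 = 3.566
Arc 3: start y=0.000, vy=3.566 → t=0.713, apex=0.636, x_land=52.340, impact vy=-3.566
  bounce: vy ← 0.57·3.566 = 2.032
Arc 4: start y=0.000, vy=2.032 → t=0.406, apex=0.207, x_land=58.067, impact vy=-2.032
  bounce: vy ← 0.57·2.032 = 1.158
Arc 5: start y=0.000, vy=1.158 → t=0.232, apex=0.067, x_land=61.332, impact vy=-1.158
  bounce: vy ← 0.57·1.158 = 0.660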